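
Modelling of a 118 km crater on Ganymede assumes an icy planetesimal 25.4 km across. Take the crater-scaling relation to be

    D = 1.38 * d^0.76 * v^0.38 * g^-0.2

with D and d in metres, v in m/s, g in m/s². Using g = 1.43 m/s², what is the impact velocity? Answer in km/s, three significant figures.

v ≈ 17.8 km/s

Rearranging for v: v = [D / (1.38 · 25400^0.76 · 1.43^-0.2)]^(1/0.38).
D = 118000 m.
25400^0.76 = 2227
1.43^-0.2 = 0.9310
Denominator = 1.38 × 2227 × 0.9310 = 2861
D / 2861 = 118000 / 2861 = 41.24
v = 41.24^(1/0.38) = 41.24^2.6316 = 17819 m/s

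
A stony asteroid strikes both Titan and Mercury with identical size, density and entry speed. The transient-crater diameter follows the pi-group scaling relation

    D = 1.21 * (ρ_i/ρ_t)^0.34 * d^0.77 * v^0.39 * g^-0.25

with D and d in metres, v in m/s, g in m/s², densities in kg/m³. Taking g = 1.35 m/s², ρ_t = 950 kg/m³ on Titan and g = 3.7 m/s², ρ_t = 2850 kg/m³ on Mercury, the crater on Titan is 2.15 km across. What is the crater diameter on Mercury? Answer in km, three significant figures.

The impactor-only factors (d, v, ρ_i) cancel in the ratio, leaving D_Mercury/D_Titan = (g_Mercury/g_Titan)^-0.25 · (ρ_t,Titan/ρ_t,Mercury)^0.34.
(3.7/1.35)^-0.25 = 2.741^-0.25 = 0.7772
(950/2850)^0.34 = 0.3333^0.34 = 0.6883
Ratio = 0.7772 × 0.6883 = 0.5349
D_Mercury = 0.5349 × 2.15 km = 1.15 km

D ≈ 1.15 km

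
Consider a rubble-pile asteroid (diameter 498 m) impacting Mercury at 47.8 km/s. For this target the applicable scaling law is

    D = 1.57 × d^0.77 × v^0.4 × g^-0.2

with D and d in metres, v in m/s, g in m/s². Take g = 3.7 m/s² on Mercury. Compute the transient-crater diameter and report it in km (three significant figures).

D ≈ 10.7 km

In SI units: v = 47800 m/s.
d^0.77 = 498^0.77 = 119.4
v^0.4 = 47800^0.4 = 74.43
g^-0.2 = 3.7^-0.2 = 0.7698
D = 1.57 × 119.4 × 74.43 × 0.7698 = 10741 m
   = 10.74 km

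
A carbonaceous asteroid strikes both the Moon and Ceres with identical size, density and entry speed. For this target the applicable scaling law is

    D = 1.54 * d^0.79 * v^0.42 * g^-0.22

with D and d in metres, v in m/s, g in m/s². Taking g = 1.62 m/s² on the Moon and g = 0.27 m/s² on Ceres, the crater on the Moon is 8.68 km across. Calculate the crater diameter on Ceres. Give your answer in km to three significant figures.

All impactor-dependent factors cancel in the ratio, leaving D_Ceres/D_Moon = (g_Ceres/g_Moon)^-0.22.
(0.27/1.62)^-0.22 = 0.1667^-0.22 = 1.483
D_Ceres = 1.483 × 8.68 km = 12.9 km

D ≈ 12.9 km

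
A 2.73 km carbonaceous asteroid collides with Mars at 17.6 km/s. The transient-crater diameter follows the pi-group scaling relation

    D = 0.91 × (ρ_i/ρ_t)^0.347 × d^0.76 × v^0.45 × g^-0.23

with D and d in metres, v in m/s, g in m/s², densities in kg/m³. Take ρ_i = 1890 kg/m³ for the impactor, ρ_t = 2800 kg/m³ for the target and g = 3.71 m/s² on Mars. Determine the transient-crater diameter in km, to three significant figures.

In SI units: d = 2730 m, v = 17600 m/s.
(ρ_i/ρ_t)^0.347 = (1890/2800)^0.347 = 0.8725
d^0.76 = 2730^0.76 = 408.8
v^0.45 = 17600^0.45 = 81.37
g^-0.23 = 3.71^-0.23 = 0.7397
D = 0.91 × 0.8725 × 408.8 × 81.37 × 0.7397 = 19536 m
   = 19.54 km

D ≈ 19.5 km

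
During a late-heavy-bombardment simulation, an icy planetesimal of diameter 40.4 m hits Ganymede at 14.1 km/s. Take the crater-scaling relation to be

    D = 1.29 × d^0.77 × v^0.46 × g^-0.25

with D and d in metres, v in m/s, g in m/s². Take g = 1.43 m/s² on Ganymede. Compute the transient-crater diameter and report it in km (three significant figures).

In SI units: v = 14100 m/s.
d^0.77 = 40.4^0.77 = 17.25
v^0.46 = 14100^0.46 = 81.03
g^-0.25 = 1.43^-0.25 = 0.9145
D = 1.29 × 17.25 × 81.03 × 0.9145 = 1649 m
   = 1.649 km

D ≈ 1.65 km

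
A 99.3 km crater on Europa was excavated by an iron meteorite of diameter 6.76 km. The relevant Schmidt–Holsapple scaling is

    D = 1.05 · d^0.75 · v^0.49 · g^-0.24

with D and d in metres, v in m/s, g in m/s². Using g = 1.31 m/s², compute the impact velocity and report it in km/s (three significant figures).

v ≈ 22.4 km/s

Rearranging for v: v = [D / (1.05 · 6760^0.75 · 1.31^-0.24)]^(1/0.49).
D = 99300 m.
6760^0.75 = 745.5
1.31^-0.24 = 0.9372
Denominator = 1.05 × 745.5 × 0.9372 = 733.6
D / 733.6 = 99300 / 733.6 = 135.4
v = 135.4^(1/0.49) = 135.4^2.0408 = 22398 m/s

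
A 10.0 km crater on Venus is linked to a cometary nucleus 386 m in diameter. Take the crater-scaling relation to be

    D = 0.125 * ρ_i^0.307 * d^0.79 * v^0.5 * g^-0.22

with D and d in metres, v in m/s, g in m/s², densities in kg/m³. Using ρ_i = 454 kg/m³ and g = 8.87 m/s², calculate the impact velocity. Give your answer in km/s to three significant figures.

Rearranging for v: v = [D / (0.125 · 454^0.307 · 386^0.79 · 8.87^-0.22)]^(1/0.5).
D = 10000 m.
454^0.307 = 6.542
386^0.79 = 110.5
8.87^-0.22 = 0.6187
Denominator = 0.125 × 6.542 × 110.5 × 0.6187 = 55.91
D / 55.91 = 10000 / 55.91 = 178.9
v = 178.9^(1/0.5) = 178.9^2 = 32005 m/s

v ≈ 32.0 km/s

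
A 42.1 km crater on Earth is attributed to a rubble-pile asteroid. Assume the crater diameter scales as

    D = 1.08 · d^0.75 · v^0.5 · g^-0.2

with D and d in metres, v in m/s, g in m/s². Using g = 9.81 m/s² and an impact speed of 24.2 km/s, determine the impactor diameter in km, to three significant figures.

d ≈ 2.90 km

Rearranging for d: d = [D / (1.08 · 24200^0.5 · 9.81^-0.2)]^(1/0.75).
D = 42100 m.
24200^0.5 = 155.6
9.81^-0.2 = 0.6334
Denominator = 1.08 × 155.6 × 0.6334 = 106.4
D / 106.4 = 42100 / 106.4 = 395.7
d = 395.7^(1/0.75) = 395.7^1.3333 = 2904 m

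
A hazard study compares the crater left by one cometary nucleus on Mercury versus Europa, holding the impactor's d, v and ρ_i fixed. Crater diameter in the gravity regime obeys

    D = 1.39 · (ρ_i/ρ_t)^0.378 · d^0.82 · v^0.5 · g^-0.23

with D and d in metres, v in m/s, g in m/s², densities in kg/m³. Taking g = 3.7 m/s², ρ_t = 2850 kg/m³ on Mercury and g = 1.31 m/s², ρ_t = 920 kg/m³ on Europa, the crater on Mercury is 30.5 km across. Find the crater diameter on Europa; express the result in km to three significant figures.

D ≈ 59.4 km

The impactor-only factors (d, v, ρ_i) cancel in the ratio, leaving D_Europa/D_Mercury = (g_Europa/g_Mercury)^-0.23 · (ρ_t,Mercury/ρ_t,Europa)^0.378.
(1.31/3.7)^-0.23 = 0.3541^-0.23 = 1.270
(2850/920)^0.378 = 3.098^0.378 = 1.533
Ratio = 1.270 × 1.533 = 1.947
D_Europa = 1.947 × 30.5 km = 59.4 km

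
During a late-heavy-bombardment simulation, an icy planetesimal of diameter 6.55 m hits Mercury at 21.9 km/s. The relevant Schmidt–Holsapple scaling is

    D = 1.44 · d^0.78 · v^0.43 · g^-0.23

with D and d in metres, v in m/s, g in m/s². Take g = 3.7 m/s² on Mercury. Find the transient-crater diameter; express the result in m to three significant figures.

D ≈ 339 m

In SI units: v = 21900 m/s.
d^0.78 = 6.55^0.78 = 4.332
v^0.43 = 21900^0.43 = 73.52
g^-0.23 = 3.7^-0.23 = 0.7401
D = 1.44 × 4.332 × 73.52 × 0.7401 = 339.4 m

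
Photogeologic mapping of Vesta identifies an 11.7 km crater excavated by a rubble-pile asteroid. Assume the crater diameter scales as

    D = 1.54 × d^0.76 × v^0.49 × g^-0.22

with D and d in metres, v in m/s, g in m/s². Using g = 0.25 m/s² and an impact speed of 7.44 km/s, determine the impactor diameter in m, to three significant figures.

d ≈ 273 m

Rearranging for d: d = [D / (1.54 · 7440^0.49 · 0.25^-0.22)]^(1/0.76).
D = 11700 m.
7440^0.49 = 78.90
0.25^-0.22 = 1.357
Denominator = 1.54 × 78.90 × 1.357 = 164.9
D / 164.9 = 11700 / 164.9 = 70.95
d = 70.95^(1/0.76) = 70.95^1.3158 = 272.6 m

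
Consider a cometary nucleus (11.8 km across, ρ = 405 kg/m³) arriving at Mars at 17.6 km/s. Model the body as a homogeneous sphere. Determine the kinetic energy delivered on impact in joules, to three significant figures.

d = 11800 m; v = 17600 m/s.
Mass m = (π/6) ρ d³ = (π/6) × 405 × (11800)³ = 3.484 × 10^14 kg
E = ½ m v² = 0.5 × 3.484 × 10^14 × (17600)² = 5.396 × 10^22 J

E ≈ 5.40 × 10^22 J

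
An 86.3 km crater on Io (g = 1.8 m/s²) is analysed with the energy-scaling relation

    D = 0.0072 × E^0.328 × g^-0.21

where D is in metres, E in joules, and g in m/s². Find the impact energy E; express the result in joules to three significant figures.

E ≈ 5.56 × 10^21 J

Rearranging: E = [D / (0.0072 · g^-0.21)]^(1/0.328).
D = 86300 m.
g^-0.21 = 1.8^-0.21 = 0.8839
D / (0.0072 × 0.8839) = 86300 / (6.364 × 10^-3) = 1.356 × 10^7
E = (1.356 × 10^7)^3.0488 = 5.557 × 10^21 J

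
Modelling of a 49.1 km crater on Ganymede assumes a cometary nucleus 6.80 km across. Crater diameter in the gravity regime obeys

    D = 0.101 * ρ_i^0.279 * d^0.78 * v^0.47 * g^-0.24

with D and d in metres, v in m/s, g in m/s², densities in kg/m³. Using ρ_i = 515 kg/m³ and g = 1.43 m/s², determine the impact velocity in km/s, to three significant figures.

Rearranging for v: v = [D / (0.101 · 515^0.279 · 6800^0.78 · 1.43^-0.24)]^(1/0.47).
D = 49100 m.
515^0.279 = 5.709
6800^0.78 = 975.8
1.43^-0.24 = 0.9177
Denominator = 0.101 × 5.709 × 975.8 × 0.9177 = 516.3
D / 516.3 = 49100 / 516.3 = 95.10
v = 95.10^(1/0.47) = 95.10^2.1277 = 16180 m/s

v ≈ 16.2 km/s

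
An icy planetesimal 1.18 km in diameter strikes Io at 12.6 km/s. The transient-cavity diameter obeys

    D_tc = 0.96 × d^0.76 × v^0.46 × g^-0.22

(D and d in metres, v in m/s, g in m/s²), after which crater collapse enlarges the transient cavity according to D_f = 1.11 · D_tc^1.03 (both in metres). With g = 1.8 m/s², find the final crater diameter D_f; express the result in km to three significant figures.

In SI: d = 1180 m, v = 12600 m/s.
d^0.76 = 1180^0.76 = 216.1
v^0.46 = 12600^0.46 = 76.94
g^-0.22 = 1.8^-0.22 = 0.8787
D_tc = 0.96 × 216.1 × 76.94 × 0.8787 = 14030 m
D_f = 1.11 × (14030)^1.03 = 20739 m
     = 20.74 km

D_f ≈ 20.7 km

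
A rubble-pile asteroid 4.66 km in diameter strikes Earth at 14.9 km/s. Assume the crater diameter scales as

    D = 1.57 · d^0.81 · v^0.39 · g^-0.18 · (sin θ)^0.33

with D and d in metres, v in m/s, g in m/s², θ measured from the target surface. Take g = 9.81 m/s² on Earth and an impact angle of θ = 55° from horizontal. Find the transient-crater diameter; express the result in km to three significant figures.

D ≈ 38.7 km

In SI units: d = 4660 m, v = 14900 m/s.
d^0.81 = 4660^0.81 = 936.3
v^0.39 = 14900^0.39 = 42.42
g^-0.18 = 9.81^-0.18 = 0.6630
(sin 55°)^0.33 = 0.8192^0.33 = 0.9363
D = 1.57 × 936.3 × 42.42 × 0.6630 × 0.9363 = 38709 m
   = 38.71 km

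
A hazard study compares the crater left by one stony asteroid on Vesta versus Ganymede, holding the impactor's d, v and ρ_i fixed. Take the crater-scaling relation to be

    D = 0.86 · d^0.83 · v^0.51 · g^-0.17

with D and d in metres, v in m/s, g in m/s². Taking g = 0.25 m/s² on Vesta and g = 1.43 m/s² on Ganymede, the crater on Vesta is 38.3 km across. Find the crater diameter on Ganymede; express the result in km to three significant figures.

D ≈ 28.5 km

All impactor-dependent factors cancel in the ratio, leaving D_Ganymede/D_Vesta = (g_Ganymede/g_Vesta)^-0.17.
(1.43/0.25)^-0.17 = 5.720^-0.17 = 0.7434
D_Ganymede = 0.7434 × 38.3 km = 28.5 km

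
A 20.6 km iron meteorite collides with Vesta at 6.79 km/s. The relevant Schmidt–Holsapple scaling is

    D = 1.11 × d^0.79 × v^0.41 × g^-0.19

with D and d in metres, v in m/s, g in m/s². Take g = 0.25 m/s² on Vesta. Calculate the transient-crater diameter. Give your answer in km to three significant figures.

In SI units: d = 20600 m, v = 6790 m/s.
d^0.79 = 20600^0.79 = 2558
v^0.41 = 6790^0.41 = 37.24
g^-0.19 = 0.25^-0.19 = 1.301
D = 1.11 × 2558 × 37.24 × 1.301 = 1.376 × 10^5 m
   = 137.6 km

D ≈ 138 km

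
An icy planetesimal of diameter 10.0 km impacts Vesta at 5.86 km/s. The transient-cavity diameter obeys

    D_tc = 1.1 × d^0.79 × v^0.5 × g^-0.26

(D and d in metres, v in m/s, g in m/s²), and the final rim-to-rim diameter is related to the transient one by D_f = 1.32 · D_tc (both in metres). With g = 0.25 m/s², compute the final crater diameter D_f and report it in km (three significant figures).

In SI: d = 10000 m, v = 5860 m/s.
d^0.79 = 10000^0.79 = 1445
v^0.5 = 5860^0.5 = 76.55
g^-0.26 = 0.25^-0.26 = 1.434
D_tc = 1.1 × 1445 × 76.55 × 1.434 = 1.745 × 10^5 m
D_f = 1.32 × 1.745 × 10^5 = 2.303 × 10^5 m
     = 230.3 km

D_f ≈ 230 km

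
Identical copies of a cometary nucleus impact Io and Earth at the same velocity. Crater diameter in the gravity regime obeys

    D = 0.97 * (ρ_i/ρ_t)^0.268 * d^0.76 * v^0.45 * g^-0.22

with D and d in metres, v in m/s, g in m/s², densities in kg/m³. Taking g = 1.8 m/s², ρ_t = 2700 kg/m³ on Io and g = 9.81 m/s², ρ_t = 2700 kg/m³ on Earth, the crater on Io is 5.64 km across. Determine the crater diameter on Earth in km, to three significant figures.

D ≈ 3.88 km

The impactor-only factors (d, v, ρ_i) cancel in the ratio, leaving D_Earth/D_Io = (g_Earth/g_Io)^-0.22 · (ρ_t,Io/ρ_t,Earth)^0.268.
(9.81/1.8)^-0.22 = 5.450^-0.22 = 0.6886
(2700/2700)^0.268 = 1.000^0.268 = 1.000
Ratio = 0.6886 × 1.000 = 0.6886
D_Earth = 0.6886 × 5.64 km = 3.88 km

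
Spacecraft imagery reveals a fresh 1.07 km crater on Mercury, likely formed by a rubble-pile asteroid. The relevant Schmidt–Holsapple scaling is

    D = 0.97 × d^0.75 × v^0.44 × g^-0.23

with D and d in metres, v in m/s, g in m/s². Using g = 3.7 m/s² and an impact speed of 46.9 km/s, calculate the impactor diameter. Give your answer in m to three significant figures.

d ≈ 30.9 m

Rearranging for d: d = [D / (0.97 · 46900^0.44 · 3.7^-0.23)]^(1/0.75).
D = 1070 m.
46900^0.44 = 113.6
3.7^-0.23 = 0.7401
Denominator = 0.97 × 113.6 × 0.7401 = 81.55
D / 81.55 = 1070 / 81.55 = 13.12
d = 13.12^(1/0.75) = 13.12^1.3333 = 30.94 m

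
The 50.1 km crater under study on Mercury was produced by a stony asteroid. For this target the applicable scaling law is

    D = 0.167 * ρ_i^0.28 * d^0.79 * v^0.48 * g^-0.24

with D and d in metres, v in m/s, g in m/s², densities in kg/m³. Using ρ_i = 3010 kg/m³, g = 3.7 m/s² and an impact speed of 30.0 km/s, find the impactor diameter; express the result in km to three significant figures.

Rearranging for d: d = [D / (0.167 · 3010^0.28 · 30000^0.48 · 3.7^-0.24)]^(1/0.79).
D = 50100 m.
3010^0.28 = 9.419
30000^0.48 = 140.9
3.7^-0.24 = 0.7305
Denominator = 0.167 × 9.419 × 140.9 × 0.7305 = 161.9
D / 161.9 = 50100 / 161.9 = 309.5
d = 309.5^(1/0.79) = 309.5^1.2658 = 1421 m

d ≈ 1.42 km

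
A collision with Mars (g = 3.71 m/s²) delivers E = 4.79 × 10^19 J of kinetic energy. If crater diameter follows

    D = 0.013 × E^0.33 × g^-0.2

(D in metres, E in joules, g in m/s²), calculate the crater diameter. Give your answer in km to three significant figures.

D ≈ 31.2 km

E^0.33 = (4.79 × 10^19)^0.33 = 3.123 × 10^6
g^-0.2 = 3.71^-0.2 = 0.7694
D = 0.013 × 3.123 × 10^6 × 0.7694 = 31237 m
   = 31.24 km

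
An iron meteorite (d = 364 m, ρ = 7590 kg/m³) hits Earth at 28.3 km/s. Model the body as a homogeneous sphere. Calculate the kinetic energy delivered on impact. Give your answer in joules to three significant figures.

v = 28300 m/s.
Mass m = (π/6) ρ d³ = (π/6) × 7590 × (364)³ = 1.917 × 10^11 kg
E = ½ m v² = 0.5 × 1.917 × 10^11 × (28300)² = 7.677 × 10^19 J

E ≈ 7.68 × 10^19 J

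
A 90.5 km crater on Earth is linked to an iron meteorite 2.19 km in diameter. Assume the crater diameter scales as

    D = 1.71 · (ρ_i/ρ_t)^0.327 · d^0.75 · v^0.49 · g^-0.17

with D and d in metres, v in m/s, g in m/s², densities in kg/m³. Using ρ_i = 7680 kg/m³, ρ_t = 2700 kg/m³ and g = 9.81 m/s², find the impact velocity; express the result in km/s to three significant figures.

Rearranging for v: v = [D / (1.71 · (7680/2700)^0.327 · 2190^0.75 · 9.81^-0.17)]^(1/0.49).
D = 90500 m.
(7680/2700)^0.327 = 1.408
2190^0.75 = 320.1
9.81^-0.17 = 0.6783
Denominator = 1.71 × 1.408 × 320.1 × 0.6783 = 522.8
D / 522.8 = 90500 / 522.8 = 173.1
v = 173.1^(1/0.49) = 173.1^2.0408 = 36976 m/s

v ≈ 37.0 km/s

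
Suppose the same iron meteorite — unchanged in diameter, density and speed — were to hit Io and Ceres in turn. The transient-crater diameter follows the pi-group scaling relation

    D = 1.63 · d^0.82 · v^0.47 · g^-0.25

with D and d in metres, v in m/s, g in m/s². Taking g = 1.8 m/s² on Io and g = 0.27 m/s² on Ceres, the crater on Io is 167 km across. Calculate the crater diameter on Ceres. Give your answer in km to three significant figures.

D ≈ 268 km

All impactor-dependent factors cancel in the ratio, leaving D_Ceres/D_Io = (g_Ceres/g_Io)^-0.25.
(0.27/1.8)^-0.25 = 0.1500^-0.25 = 1.607
D_Ceres = 1.607 × 167 km = 268 km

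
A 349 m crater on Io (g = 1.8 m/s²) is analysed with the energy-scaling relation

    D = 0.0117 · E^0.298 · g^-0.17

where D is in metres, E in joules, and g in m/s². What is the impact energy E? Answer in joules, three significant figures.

Rearranging: E = [D / (0.0117 · g^-0.17)]^(1/0.298).
g^-0.17 = 1.8^-0.17 = 0.9049
D / (0.0117 × 0.9049) = 349 / (0.01059) = 3.296 × 10^4
E = (3.296 × 10^4)^3.3557 = 1.449 × 10^15 J

E ≈ 1.45 × 10^15 J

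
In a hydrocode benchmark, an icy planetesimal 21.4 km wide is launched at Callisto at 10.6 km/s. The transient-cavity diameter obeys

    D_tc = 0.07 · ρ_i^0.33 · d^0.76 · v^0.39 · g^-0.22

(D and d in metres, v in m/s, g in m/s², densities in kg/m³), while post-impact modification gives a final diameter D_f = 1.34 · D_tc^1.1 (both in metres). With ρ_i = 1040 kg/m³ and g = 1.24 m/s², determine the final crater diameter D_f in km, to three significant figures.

D_f ≈ 189 km

In SI: d = 21400 m, v = 10600 m/s.
ρ_i^0.33 = 1040^0.33 = 9.900
d^0.76 = 21400^0.76 = 1955
v^0.39 = 10600^0.39 = 37.14
g^-0.22 = 1.24^-0.22 = 0.9538
D_tc = 0.07 × 9.900 × 1955 × 37.14 × 0.9538 = 47990 m
D_f = 1.34 × (47990)^1.1 = 1.890 × 10^5 m
     = 189.0 km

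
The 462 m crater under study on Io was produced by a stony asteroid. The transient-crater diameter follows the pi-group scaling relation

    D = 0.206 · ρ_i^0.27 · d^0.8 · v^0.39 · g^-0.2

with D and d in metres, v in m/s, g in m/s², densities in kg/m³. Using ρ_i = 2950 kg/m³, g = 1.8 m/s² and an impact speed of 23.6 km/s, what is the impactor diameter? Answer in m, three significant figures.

d ≈ 8.90 m

Rearranging for d: d = [D / (0.206 · 2950^0.27 · 23600^0.39 · 1.8^-0.2)]^(1/0.8).
2950^0.27 = 8.647
23600^0.39 = 50.75
1.8^-0.2 = 0.8891
Denominator = 0.206 × 8.647 × 50.75 × 0.8891 = 80.37
D / 80.37 = 462 / 80.37 = 5.748
d = 5.748^(1/0.8) = 5.748^1.25 = 8.900 m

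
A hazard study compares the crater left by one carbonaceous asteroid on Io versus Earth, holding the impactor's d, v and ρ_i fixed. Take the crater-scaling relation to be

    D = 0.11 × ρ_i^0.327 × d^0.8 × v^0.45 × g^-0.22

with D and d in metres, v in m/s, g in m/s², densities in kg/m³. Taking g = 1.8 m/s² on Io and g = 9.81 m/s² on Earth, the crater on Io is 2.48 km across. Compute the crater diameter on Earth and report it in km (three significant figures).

All impactor-dependent factors cancel in the ratio, leaving D_Earth/D_Io = (g_Earth/g_Io)^-0.22.
(9.81/1.8)^-0.22 = 5.450^-0.22 = 0.6886
D_Earth = 0.6886 × 2.48 km = 1.71 km

D ≈ 1.71 km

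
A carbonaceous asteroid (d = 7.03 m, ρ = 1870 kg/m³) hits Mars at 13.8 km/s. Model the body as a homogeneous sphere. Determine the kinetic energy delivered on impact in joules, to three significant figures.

v = 13800 m/s.
Mass m = (π/6) ρ d³ = (π/6) × 1870 × (7.03)³ = 3.402 × 10^5 kg
E = ½ m v² = 0.5 × 3.402 × 10^5 × (13800)² = 3.239 × 10^13 J

E ≈ 3.24 × 10^13 J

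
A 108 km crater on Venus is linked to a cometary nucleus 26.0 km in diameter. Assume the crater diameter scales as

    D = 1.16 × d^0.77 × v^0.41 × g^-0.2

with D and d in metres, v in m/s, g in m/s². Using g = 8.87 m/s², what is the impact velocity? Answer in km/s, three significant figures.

Rearranging for v: v = [D / (1.16 · 26000^0.77 · 8.87^-0.2)]^(1/0.41).
D = 108000 m.
26000^0.77 = 2509
8.87^-0.2 = 0.6463
Denominator = 1.16 × 2509 × 0.6463 = 1881
D / 1881 = 108000 / 1881 = 57.42
v = 57.42^(1/0.41) = 57.42^2.439 = 19514 m/s

v ≈ 19.5 km/s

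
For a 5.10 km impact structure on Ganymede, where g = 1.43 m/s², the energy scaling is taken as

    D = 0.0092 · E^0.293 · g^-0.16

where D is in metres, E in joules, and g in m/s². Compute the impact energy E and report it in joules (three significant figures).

E ≈ 4.88 × 10^19 J

Rearranging: E = [D / (0.0092 · g^-0.16)]^(1/0.293).
D = 5100 m.
g^-0.16 = 1.43^-0.16 = 0.9444
D / (0.0092 × 0.9444) = 5100 / (8.688 × 10^-3) = 5.870 × 10^5
E = (5.870 × 10^5)^3.413 = 4.879 × 10^19 J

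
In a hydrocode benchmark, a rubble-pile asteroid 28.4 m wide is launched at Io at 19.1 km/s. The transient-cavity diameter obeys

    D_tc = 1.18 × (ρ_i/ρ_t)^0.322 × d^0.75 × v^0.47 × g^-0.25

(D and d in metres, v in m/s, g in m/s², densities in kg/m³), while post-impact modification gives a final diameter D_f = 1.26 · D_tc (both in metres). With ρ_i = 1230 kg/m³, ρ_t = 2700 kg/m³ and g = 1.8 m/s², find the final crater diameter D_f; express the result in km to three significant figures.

D_f ≈ 1.26 km

v = 19100 m/s.
(ρ_i/ρ_t)^0.322 = (1230/2700)^0.322 = 0.7763
d^0.75 = 28.4^0.75 = 12.30
v^0.47 = 19100^0.47 = 102.8
g^-0.25 = 1.8^-0.25 = 0.8633
D_tc = 1.18 × 0.7763 × 12.30 × 102.8 × 0.8633 = 999.9 m
D_f = 1.26 × 999.9 = 1260 m
     = 1.260 km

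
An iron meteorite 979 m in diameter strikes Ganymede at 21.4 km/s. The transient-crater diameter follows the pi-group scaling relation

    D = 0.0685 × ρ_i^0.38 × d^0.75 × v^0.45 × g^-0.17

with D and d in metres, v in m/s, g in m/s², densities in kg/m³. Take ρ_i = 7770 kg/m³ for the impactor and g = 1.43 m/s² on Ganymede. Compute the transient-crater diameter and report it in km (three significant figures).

In SI units: v = 21400 m/s.
ρ_i^0.38 = 7770^0.38 = 30.09
d^0.75 = 979^0.75 = 175.0
v^0.45 = 21400^0.45 = 88.86
g^-0.17 = 1.43^-0.17 = 0.9410
D = 0.0685 × 30.09 × 175.0 × 88.86 × 0.9410 = 30161 m
   = 30.16 km

D ≈ 30.2 km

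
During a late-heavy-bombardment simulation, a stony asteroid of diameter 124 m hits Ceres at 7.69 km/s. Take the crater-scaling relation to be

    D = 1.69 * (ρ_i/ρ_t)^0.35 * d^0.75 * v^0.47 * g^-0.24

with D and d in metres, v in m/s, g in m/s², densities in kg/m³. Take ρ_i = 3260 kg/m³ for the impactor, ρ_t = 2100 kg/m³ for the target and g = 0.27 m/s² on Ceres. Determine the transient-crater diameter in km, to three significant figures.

In SI units: v = 7690 m/s.
(ρ_i/ρ_t)^0.35 = (3260/2100)^0.35 = 1.166
d^0.75 = 124^0.75 = 37.16
v^0.47 = 7690^0.47 = 67.05
g^-0.24 = 0.27^-0.24 = 1.369
D = 1.69 × 1.166 × 37.16 × 67.05 × 1.369 = 6721 m
   = 6.721 km

D ≈ 6.72 km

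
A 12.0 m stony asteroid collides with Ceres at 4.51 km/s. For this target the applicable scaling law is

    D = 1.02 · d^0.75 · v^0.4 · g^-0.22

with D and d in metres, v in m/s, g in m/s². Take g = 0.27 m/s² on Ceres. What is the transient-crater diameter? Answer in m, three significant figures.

D ≈ 254 m

In SI units: v = 4510 m/s.
d^0.75 = 12^0.75 = 6.447
v^0.4 = 4510^0.4 = 28.95
g^-0.22 = 0.27^-0.22 = 1.334
D = 1.02 × 6.447 × 28.95 × 1.334 = 254.0 m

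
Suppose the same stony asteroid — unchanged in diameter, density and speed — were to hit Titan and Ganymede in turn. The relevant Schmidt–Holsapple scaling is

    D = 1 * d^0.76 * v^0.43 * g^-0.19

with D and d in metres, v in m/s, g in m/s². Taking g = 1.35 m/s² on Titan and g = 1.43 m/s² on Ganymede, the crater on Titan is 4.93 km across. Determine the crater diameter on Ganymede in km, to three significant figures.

All impactor-dependent factors cancel in the ratio, leaving D_Ganymede/D_Titan = (g_Ganymede/g_Titan)^-0.19.
(1.43/1.35)^-0.19 = 1.059^-0.19 = 0.9892
D_Ganymede = 0.9892 × 4.93 km = 4.88 km

D ≈ 4.88 km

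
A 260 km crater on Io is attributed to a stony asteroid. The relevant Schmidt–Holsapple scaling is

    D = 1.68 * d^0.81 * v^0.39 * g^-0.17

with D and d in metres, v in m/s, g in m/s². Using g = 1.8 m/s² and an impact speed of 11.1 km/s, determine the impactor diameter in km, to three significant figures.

Rearranging for d: d = [D / (1.68 · 11100^0.39 · 1.8^-0.17)]^(1/0.81).
D = 260000 m.
11100^0.39 = 37.82
1.8^-0.17 = 0.9049
Denominator = 1.68 × 37.82 × 0.9049 = 57.50
D / 57.50 = 260000 / 57.50 = 4522
d = 4522^(1/0.81) = 4522^1.2346 = 32574 m

d ≈ 32.6 km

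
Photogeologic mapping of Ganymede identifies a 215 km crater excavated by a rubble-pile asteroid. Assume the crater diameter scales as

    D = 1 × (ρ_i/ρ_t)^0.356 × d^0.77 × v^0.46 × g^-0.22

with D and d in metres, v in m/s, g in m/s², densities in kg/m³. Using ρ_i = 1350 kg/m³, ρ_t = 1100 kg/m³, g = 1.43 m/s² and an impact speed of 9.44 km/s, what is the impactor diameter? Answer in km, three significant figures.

Rearranging for d: d = [D / (1 · (1350/1100)^0.356 · 9440^0.46 · 1.43^-0.22)]^(1/0.77).
D = 215000 m.
(1350/1100)^0.356 = 1.076
9440^0.46 = 67.37
1.43^-0.22 = 0.9243
Denominator = 1 × 1.076 × 67.37 × 0.9243 = 67.00
D / 67.00 = 215000 / 67.00 = 3209
d = 3209^(1/0.77) = 3209^1.2987 = 35787 m

d ≈ 35.8 km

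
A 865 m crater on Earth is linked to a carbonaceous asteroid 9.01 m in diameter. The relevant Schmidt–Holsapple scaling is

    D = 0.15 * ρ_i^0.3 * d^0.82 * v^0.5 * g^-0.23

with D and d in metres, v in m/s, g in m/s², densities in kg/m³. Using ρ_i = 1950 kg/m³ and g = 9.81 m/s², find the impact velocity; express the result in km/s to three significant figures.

v ≈ 27.4 km/s

Rearranging for v: v = [D / (0.15 · 1950^0.3 · 9.01^0.82 · 9.81^-0.23)]^(1/0.5).
1950^0.3 = 9.705
9.01^0.82 = 6.066
9.81^-0.23 = 0.5914
Denominator = 0.15 × 9.705 × 6.066 × 0.5914 = 5.222
D / 5.222 = 865 / 5.222 = 165.6
v = 165.6^(1/0.5) = 165.6^2 = 27423 m/s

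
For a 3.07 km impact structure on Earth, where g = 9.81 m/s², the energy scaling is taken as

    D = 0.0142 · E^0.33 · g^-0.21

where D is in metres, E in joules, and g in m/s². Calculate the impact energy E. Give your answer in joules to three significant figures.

Rearranging: E = [D / (0.0142 · g^-0.21)]^(1/0.33).
D = 3070 m.
g^-0.21 = 9.81^-0.21 = 0.6191
D / (0.0142 × 0.6191) = 3070 / (8.791 × 10^-3) = 3.492 × 10^5
E = (3.492 × 10^5)^3.0303 = 6.269 × 10^16 J

E ≈ 6.27 × 10^16 J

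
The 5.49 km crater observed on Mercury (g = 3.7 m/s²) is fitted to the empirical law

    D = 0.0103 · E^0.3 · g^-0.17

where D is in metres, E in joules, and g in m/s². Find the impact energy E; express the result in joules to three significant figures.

E ≈ 2.58 × 10^19 J

Rearranging: E = [D / (0.0103 · g^-0.17)]^(1/0.3).
D = 5490 m.
g^-0.17 = 3.7^-0.17 = 0.8006
D / (0.0103 × 0.8006) = 5490 / (8.246 × 10^-3) = 6.658 × 10^5
E = (6.658 × 10^5)^3.3333 = 2.576 × 10^19 J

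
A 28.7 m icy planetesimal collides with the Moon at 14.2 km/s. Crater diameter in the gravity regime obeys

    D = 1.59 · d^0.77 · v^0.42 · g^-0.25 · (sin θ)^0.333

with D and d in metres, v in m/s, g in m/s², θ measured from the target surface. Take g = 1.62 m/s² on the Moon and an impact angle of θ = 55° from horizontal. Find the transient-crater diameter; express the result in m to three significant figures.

In SI units: v = 14200 m/s.
d^0.77 = 28.7^0.77 = 13.26
v^0.42 = 14200^0.42 = 55.46
g^-0.25 = 1.62^-0.25 = 0.8864
(sin 55°)^0.333 = 0.8192^0.333 = 0.9357
D = 1.59 × 13.26 × 55.46 × 0.8864 × 0.9357 = 969.8 m

D ≈ 970 m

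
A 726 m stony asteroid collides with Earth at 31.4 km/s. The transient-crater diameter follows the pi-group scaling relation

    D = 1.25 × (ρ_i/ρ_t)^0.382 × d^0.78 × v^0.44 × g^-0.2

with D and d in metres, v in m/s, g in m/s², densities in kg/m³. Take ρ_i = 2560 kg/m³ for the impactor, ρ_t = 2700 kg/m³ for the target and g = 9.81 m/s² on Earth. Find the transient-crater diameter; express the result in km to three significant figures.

In SI units: v = 31400 m/s.
(ρ_i/ρ_t)^0.382 = (2560/2700)^0.382 = 0.9799
d^0.78 = 726^0.78 = 170.4
v^0.44 = 31400^0.44 = 95.20
g^-0.2 = 9.81^-0.2 = 0.6334
D = 1.25 × 0.9799 × 170.4 × 95.20 × 0.6334 = 12586 m
   = 12.59 km

D ≈ 12.6 km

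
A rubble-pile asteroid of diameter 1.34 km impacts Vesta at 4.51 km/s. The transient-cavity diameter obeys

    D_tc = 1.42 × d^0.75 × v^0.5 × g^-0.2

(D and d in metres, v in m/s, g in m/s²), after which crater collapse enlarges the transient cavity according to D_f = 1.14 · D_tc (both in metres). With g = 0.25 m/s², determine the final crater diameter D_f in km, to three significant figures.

D_f ≈ 31.8 km

In SI: d = 1340 m, v = 4510 m/s.
d^0.75 = 1340^0.75 = 221.5
v^0.5 = 4510^0.5 = 67.16
g^-0.2 = 0.25^-0.2 = 1.320
D_tc = 1.42 × 221.5 × 67.16 × 1.320 = 27880 m
D_f = 1.14 × 27880 = 31783 m
     = 31.78 km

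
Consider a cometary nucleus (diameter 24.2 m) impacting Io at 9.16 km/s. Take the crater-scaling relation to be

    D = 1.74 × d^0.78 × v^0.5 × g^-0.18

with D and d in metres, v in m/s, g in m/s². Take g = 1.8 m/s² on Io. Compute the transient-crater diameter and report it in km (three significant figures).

D ≈ 1.80 km

In SI units: v = 9160 m/s.
d^0.78 = 24.2^0.78 = 12.01
v^0.5 = 9160^0.5 = 95.71
g^-0.18 = 1.8^-0.18 = 0.8996
D = 1.74 × 12.01 × 95.71 × 0.8996 = 1799 m
   = 1.799 km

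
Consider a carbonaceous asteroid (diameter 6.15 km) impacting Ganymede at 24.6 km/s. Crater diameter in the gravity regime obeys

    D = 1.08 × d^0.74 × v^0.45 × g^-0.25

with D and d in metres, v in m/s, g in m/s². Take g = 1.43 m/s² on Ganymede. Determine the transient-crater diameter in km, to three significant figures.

In SI units: d = 6150 m, v = 24600 m/s.
d^0.74 = 6150^0.74 = 636.5
v^0.45 = 24600^0.45 = 94.61
g^-0.25 = 1.43^-0.25 = 0.9145
D = 1.08 × 636.5 × 94.61 × 0.9145 = 59476 m
   = 59.48 km

D ≈ 59.5 km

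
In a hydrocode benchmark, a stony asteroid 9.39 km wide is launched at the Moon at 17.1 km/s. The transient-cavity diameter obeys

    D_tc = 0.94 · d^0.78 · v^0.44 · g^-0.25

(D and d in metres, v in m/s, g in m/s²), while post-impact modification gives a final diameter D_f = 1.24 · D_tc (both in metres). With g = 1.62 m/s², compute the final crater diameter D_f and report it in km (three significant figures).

In SI: d = 9390 m, v = 17100 m/s.
d^0.78 = 9390^0.78 = 1255
v^0.44 = 17100^0.44 = 72.86
g^-0.25 = 1.62^-0.25 = 0.8864
D_tc = 0.94 × 1255 × 72.86 × 0.8864 = 76190 m
D_f = 1.24 × 76190 = 94476 m
     = 94.48 km

D_f ≈ 94.5 km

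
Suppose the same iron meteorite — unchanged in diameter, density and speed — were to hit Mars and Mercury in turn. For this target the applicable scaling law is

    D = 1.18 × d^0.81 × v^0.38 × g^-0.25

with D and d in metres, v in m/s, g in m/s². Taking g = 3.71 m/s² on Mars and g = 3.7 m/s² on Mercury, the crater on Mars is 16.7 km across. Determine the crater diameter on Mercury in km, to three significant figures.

All impactor-dependent factors cancel in the ratio, leaving D_Mercury/D_Mars = (g_Mercury/g_Mars)^-0.25.
(3.7/3.71)^-0.25 = 0.9973^-0.25 = 1.001
D_Mercury = 1.001 × 16.7 km = 16.7 km

D ≈ 16.7 km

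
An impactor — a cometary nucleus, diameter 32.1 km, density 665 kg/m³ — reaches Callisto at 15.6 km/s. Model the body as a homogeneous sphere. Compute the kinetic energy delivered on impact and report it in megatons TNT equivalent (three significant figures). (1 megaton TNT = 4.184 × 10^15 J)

d = 32100 m; v = 15600 m/s.
Mass m = (π/6) ρ d³ = (π/6) × 665 × (32100)³ = 1.152 × 10^16 kg
E = ½ m v² = 0.5 × 1.152 × 10^16 × (15600)² = 1.402 × 10^24 J
   = 1.402 × 10^24 / 4.184×10^15 = 3.351 × 10^8 Mt

E ≈ 3.35 × 10^8 Mt TNT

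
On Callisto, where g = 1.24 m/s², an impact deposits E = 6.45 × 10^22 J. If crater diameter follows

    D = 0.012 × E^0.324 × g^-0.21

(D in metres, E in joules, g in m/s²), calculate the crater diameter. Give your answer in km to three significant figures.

D ≈ 282 km

E^0.324 = (6.45 × 10^22)^0.324 = 2.456 × 10^7
g^-0.21 = 1.24^-0.21 = 0.9558
D = 0.012 × 2.456 × 10^7 × 0.9558 = 2.817 × 10^5 m
   = 281.7 km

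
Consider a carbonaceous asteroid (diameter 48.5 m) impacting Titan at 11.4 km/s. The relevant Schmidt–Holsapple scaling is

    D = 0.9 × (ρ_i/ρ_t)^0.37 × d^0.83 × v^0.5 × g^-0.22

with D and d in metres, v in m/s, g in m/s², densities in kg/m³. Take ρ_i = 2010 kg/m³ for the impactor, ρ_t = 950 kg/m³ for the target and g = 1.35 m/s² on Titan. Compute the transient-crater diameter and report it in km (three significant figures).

D ≈ 2.98 km

In SI units: v = 11400 m/s.
(ρ_i/ρ_t)^0.37 = (2010/950)^0.37 = 1.320
d^0.83 = 48.5^0.83 = 25.07
v^0.5 = 11400^0.5 = 106.8
g^-0.22 = 1.35^-0.22 = 0.9361
D = 0.9 × 1.320 × 25.07 × 106.8 × 0.9361 = 2978 m
   = 2.978 km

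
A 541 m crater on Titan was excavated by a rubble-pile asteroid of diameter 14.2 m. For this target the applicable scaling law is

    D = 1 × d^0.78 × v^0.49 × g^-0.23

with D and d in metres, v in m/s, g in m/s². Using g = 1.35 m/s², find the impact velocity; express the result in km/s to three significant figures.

v ≈ 6.38 km/s

Rearranging for v: v = [D / (1 · 14.2^0.78 · 1.35^-0.23)]^(1/0.49).
14.2^0.78 = 7.921
1.35^-0.23 = 0.9333
Denominator = 1 × 7.921 × 0.9333 = 7.393
D / 7.393 = 541 / 7.393 = 73.18
v = 73.18^(1/0.49) = 73.18^2.0408 = 6380 m/s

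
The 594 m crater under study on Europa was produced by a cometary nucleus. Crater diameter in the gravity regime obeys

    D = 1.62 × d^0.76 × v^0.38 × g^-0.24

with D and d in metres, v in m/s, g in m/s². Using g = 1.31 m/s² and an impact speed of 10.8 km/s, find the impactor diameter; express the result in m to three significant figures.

d ≈ 24.8 m

Rearranging for d: d = [D / (1.62 · 10800^0.38 · 1.31^-0.24)]^(1/0.76).
10800^0.38 = 34.10
1.31^-0.24 = 0.9372
Denominator = 1.62 × 34.10 × 0.9372 = 51.77
D / 51.77 = 594 / 51.77 = 11.47
d = 11.47^(1/0.76) = 11.47^1.3158 = 24.78 m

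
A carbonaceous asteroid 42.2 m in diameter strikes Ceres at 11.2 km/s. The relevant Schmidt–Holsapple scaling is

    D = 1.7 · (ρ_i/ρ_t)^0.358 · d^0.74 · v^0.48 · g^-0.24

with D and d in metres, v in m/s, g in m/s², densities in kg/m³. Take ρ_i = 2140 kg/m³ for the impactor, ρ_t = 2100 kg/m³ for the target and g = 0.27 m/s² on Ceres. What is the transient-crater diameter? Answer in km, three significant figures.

In SI units: v = 11200 m/s.
(ρ_i/ρ_t)^0.358 = (2140/2100)^0.358 = 1.007
d^0.74 = 42.2^0.74 = 15.95
v^0.48 = 11200^0.48 = 87.83
g^-0.24 = 0.27^-0.24 = 1.369
D = 1.7 × 1.007 × 15.95 × 87.83 × 1.369 = 3283 m
   = 3.283 km

D ≈ 3.28 km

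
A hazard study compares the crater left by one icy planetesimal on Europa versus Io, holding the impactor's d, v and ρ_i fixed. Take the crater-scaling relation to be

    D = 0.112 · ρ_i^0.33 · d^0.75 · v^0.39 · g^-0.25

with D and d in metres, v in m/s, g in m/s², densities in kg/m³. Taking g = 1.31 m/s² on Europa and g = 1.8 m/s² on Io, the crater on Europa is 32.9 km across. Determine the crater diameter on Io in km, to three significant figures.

D ≈ 30.4 km

All impactor-dependent factors cancel in the ratio, leaving D_Io/D_Europa = (g_Io/g_Europa)^-0.25.
(1.8/1.31)^-0.25 = 1.374^-0.25 = 0.9236
D_Io = 0.9236 × 32.9 km = 30.4 km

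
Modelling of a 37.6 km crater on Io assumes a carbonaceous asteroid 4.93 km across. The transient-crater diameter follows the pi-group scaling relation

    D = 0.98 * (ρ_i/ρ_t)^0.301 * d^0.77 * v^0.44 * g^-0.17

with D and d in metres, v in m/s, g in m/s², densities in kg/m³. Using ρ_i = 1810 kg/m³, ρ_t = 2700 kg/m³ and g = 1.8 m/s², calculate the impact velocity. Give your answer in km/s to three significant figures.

Rearranging for v: v = [D / (0.98 · (1810/2700)^0.301 · 4930^0.77 · 1.8^-0.17)]^(1/0.44).
D = 37600 m.
(1810/2700)^0.301 = 0.8866
4930^0.77 = 697.4
1.8^-0.17 = 0.9049
Denominator = 0.98 × 0.8866 × 697.4 × 0.9049 = 548.3
D / 548.3 = 37600 / 548.3 = 68.58
v = 68.58^(1/0.44) = 68.58^2.2727 = 14898 m/s

v ≈ 14.9 km/s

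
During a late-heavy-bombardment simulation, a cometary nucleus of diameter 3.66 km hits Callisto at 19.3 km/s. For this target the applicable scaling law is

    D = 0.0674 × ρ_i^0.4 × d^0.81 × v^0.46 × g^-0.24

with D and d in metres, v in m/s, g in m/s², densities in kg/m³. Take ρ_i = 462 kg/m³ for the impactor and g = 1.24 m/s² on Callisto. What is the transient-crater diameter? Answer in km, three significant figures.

D ≈ 53.7 km

In SI units: d = 3660 m, v = 19300 m/s.
ρ_i^0.4 = 462^0.4 = 11.64
d^0.81 = 3660^0.81 = 769.9
v^0.46 = 19300^0.46 = 93.62
g^-0.24 = 1.24^-0.24 = 0.9497
D = 0.0674 × 11.64 × 769.9 × 93.62 × 0.9497 = 53703 m
   = 53.70 km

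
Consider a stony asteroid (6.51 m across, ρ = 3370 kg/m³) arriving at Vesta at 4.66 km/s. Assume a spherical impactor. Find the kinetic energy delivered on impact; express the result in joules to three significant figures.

v = 4660 m/s.
Mass m = (π/6) ρ d³ = (π/6) × 3370 × (6.51)³ = 4.868 × 10^5 kg
E = ½ m v² = 0.5 × 4.868 × 10^5 × (4660)² = 5.286 × 10^12 J

E ≈ 5.29 × 10^12 J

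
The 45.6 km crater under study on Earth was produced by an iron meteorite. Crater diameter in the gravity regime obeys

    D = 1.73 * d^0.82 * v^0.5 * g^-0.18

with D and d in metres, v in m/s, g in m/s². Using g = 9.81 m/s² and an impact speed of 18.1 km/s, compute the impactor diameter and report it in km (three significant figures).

Rearranging for d: d = [D / (1.73 · 18100^0.5 · 9.81^-0.18)]^(1/0.82).
D = 45600 m.
18100^0.5 = 134.5
9.81^-0.18 = 0.6630
Denominator = 1.73 × 134.5 × 0.6630 = 154.3
D / 154.3 = 45600 / 154.3 = 295.5
d = 295.5^(1/0.82) = 295.5^1.2195 = 1030 m

d ≈ 1.03 km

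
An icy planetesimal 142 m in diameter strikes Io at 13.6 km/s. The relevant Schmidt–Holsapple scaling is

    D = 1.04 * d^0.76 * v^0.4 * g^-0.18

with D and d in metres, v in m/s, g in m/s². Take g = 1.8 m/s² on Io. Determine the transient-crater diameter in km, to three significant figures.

In SI units: v = 13600 m/s.
d^0.76 = 142^0.76 = 43.23
v^0.4 = 13600^0.4 = 45.02
g^-0.18 = 1.8^-0.18 = 0.8996
D = 1.04 × 43.23 × 45.02 × 0.8996 = 1821 m
   = 1.821 km

D ≈ 1.82 km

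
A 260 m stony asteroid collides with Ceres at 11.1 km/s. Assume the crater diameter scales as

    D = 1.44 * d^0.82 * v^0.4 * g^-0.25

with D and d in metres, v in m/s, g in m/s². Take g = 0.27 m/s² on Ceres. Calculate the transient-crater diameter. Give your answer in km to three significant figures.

In SI units: v = 11100 m/s.
d^0.82 = 260^0.82 = 95.56
v^0.4 = 11100^0.4 = 41.51
g^-0.25 = 0.27^-0.25 = 1.387
D = 1.44 × 95.56 × 41.51 × 1.387 = 7923 m
   = 7.923 km

D ≈ 7.92 km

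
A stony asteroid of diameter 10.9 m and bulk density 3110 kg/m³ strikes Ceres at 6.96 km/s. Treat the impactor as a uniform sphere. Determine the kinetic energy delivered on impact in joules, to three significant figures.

v = 6960 m/s.
Mass m = (π/6) ρ d³ = (π/6) × 3110 × (10.9)³ = 2.109 × 10^6 kg
E = ½ m v² = 0.5 × 2.109 × 10^6 × (6960)² = 5.108 × 10^13 J

E ≈ 5.11 × 10^13 J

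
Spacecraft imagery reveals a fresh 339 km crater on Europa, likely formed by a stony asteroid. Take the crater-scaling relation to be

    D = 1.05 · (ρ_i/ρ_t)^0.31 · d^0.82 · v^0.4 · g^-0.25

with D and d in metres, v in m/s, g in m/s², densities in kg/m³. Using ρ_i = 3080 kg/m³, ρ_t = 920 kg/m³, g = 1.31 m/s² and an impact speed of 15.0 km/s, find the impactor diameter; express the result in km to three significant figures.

Rearranging for d: d = [D / (1.05 · (3080/920)^0.31 · 15000^0.4 · 1.31^-0.25)]^(1/0.82).
D = 339000 m.
(3080/920)^0.31 = 1.454
15000^0.4 = 46.82
1.31^-0.25 = 0.9347
Denominator = 1.05 × 1.454 × 46.82 × 0.9347 = 66.81
D / 66.81 = 339000 / 66.81 = 5074
d = 5074^(1/0.82) = 5074^1.2195 = 33012 m

d ≈ 33.0 km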